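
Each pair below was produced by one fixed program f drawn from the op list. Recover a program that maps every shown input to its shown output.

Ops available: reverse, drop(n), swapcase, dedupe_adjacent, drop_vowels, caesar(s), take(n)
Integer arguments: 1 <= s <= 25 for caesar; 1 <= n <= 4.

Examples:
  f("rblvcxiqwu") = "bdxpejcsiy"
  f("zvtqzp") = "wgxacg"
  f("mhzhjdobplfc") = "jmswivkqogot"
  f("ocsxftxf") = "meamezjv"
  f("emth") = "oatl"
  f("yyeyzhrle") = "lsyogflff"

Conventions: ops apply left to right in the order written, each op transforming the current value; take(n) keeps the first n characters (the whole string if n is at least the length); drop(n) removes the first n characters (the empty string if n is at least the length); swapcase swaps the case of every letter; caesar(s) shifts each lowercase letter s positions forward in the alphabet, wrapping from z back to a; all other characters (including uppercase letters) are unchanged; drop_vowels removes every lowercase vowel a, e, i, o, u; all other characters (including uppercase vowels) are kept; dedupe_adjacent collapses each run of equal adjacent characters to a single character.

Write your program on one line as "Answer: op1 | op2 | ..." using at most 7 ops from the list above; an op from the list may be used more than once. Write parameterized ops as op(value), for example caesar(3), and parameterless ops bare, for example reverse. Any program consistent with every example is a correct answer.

caesar(22) | reverse | caesar(8) | reverse | caesar(3) | reverse

Check, running the answer program on each example:
  "rblvcxiqwu" -> "nxhrytemsq" -> "qsmetyrhxn" -> "yaumbgzpfv" -> "vfpzgbmuay" -> "yiscjepxdb" -> "bdxpejcsiy"
  "zvtqzp" -> "vrpmvl" -> "lvmprv" -> "tduxzd" -> "dzxudt" -> "gcaxgw" -> "wgxacg"
  "mhzhjdobplfc" -> "idvdfzkxlhby" -> "ybhlxkzfdvdi" -> "gjptfshnldlq" -> "qldlnhsftpjg" -> "togoqkviwsmj" -> "jmswivkqogot"
  "ocsxftxf" -> "kyotbptb" -> "btpbtoyk" -> "jbxjbwgs" -> "sgwbjxbj" -> "vjzemaem" -> "meamezjv"
  "emth" -> "aipd" -> "dpia" -> "lxqi" -> "iqxl" -> "ltao" -> "oatl"
  "yyeyzhrle" -> "uuauvdnha" -> "ahndvuauu" -> "ipvldcicc" -> "ccicdlvpi" -> "fflfgoysl" -> "lsyogflff"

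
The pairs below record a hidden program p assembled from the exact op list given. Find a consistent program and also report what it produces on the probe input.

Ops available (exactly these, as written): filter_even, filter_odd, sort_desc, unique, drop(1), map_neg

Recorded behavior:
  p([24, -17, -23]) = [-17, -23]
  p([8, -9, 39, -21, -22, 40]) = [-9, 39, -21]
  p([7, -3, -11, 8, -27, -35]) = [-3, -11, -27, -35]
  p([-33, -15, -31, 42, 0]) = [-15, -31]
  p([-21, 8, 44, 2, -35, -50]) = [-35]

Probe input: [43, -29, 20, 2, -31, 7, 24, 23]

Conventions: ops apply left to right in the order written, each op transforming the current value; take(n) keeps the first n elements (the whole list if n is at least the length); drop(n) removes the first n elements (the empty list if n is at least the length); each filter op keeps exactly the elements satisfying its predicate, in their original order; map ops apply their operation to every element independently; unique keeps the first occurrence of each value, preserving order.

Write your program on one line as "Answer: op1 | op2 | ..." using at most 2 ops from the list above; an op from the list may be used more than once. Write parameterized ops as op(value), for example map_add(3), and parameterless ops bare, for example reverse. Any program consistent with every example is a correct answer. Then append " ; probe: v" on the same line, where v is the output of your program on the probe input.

drop(1) | filter_odd ; probe: [-29, -31, 7, 23]

Check, running the answer program on each example:
  [24, -17, -23] -> [-17, -23] -> [-17, -23]
  [8, -9, 39, -21, -22, 40] -> [-9, 39, -21, -22, 40] -> [-9, 39, -21]
  [7, -3, -11, 8, -27, -35] -> [-3, -11, 8, -27, -35] -> [-3, -11, -27, -35]
  [-33, -15, -31, 42, 0] -> [-15, -31, 42, 0] -> [-15, -31]
  [-21, 8, 44, 2, -35, -50] -> [8, 44, 2, -35, -50] -> [-35]
  probe: [43, -29, 20, 2, -31, 7, 24, 23] -> [-29, 20, 2, -31, 7, 24, 23] -> [-29, -31, 7, 23]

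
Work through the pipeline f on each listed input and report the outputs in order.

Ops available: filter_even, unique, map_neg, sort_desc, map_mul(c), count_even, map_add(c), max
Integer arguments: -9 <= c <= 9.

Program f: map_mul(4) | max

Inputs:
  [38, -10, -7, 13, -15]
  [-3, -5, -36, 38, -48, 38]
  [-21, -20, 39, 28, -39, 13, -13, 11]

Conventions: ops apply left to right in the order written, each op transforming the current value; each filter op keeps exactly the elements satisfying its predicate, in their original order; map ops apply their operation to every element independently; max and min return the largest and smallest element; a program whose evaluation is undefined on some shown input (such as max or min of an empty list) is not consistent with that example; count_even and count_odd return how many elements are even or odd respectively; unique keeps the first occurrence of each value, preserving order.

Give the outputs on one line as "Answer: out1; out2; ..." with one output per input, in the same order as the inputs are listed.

152; 152; 156

Execution, op by op:
  [38, -10, -7, 13, -15] -> [152, -40, -28, 52, -60] -> 152
  [-3, -5, -36, 38, -48, 38] -> [-12, -20, -144, 152, -192, 152] -> 152
  [-21, -20, 39, 28, -39, 13, -13, 11] -> [-84, -80, 156, 112, -156, 52, -52, 44] -> 156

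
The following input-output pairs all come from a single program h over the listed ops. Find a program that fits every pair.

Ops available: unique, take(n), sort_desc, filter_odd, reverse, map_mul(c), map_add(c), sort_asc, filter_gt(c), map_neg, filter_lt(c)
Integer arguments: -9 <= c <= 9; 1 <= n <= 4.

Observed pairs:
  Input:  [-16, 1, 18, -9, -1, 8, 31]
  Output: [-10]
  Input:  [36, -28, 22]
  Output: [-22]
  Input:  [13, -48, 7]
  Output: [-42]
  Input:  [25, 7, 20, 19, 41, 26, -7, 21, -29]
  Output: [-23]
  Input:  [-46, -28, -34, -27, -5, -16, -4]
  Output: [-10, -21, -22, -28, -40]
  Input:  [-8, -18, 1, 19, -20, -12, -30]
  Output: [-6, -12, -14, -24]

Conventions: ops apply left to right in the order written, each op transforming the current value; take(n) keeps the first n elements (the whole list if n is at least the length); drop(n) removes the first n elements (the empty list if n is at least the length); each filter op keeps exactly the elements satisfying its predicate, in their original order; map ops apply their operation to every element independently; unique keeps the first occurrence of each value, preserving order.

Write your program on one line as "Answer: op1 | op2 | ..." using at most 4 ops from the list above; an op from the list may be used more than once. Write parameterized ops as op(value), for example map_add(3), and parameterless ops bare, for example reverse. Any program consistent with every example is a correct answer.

sort_desc | map_add(6) | filter_lt(-5)

Check, running the answer program on each example:
  [-16, 1, 18, -9, -1, 8, 31] -> [31, 18, 8, 1, -1, -9, -16] -> [37, 24, 14, 7, 5, -3, -10] -> [-10]
  [36, -28, 22] -> [36, 22, -28] -> [42, 28, -22] -> [-22]
  [13, -48, 7] -> [13, 7, -48] -> [19, 13, -42] -> [-42]
  [25, 7, 20, 19, 41, 26, -7, 21, -29] -> [41, 26, 25, 21, 20, 19, 7, -7, -29] -> [47, 32, 31, 27, 26, 25, 13, -1, -23] -> [-23]
  [-46, -28, -34, -27, -5, -16, -4] -> [-4, -5, -16, -27, -28, -34, -46] -> [2, 1, -10, -21, -22, -28, -40] -> [-10, -21, -22, -28, -40]
  [-8, -18, 1, 19, -20, -12, -30] -> [19, 1, -8, -12, -18, -20, -30] -> [25, 7, -2, -6, -12, -14, -24] -> [-6, -12, -14, -24]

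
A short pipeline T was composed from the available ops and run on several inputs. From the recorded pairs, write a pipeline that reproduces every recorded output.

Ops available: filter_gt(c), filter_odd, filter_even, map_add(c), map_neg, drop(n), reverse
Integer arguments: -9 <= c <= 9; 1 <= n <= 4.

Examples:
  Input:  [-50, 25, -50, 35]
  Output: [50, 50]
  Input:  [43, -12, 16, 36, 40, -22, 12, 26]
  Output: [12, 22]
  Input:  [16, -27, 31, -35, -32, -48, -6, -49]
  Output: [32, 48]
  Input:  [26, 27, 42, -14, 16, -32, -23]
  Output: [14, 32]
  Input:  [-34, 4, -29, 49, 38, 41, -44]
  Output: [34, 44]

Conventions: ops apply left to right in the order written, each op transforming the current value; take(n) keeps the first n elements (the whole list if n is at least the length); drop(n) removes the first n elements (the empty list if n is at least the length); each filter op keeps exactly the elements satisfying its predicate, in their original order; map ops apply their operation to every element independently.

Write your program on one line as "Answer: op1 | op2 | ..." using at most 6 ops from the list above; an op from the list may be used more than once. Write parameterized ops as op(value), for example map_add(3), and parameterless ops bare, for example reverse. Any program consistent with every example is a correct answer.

reverse | map_neg | reverse | filter_even | filter_gt(9)

Check, running the answer program on each example:
  [-50, 25, -50, 35] -> [35, -50, 25, -50] -> [-35, 50, -25, 50] -> [50, -25, 50, -35] -> [50, 50] -> [50, 50]
  [43, -12, 16, 36, 40, -22, 12, 26] -> [26, 12, -22, 40, 36, 16, -12, 43] -> [-26, -12, 22, -40, -36, -16, 12, -43] -> [-43, 12, -16, -36, -40, 22, -12, -26] -> [12, -16, -36, -40, 22, -12, -26] -> [12, 22]
  [16, -27, 31, -35, -32, -48, -6, -49] -> [-49, -6, -48, -32, -35, 31, -27, 16] -> [49, 6, 48, 32, 35, -31, 27, -16] -> [-16, 27, -31, 35, 32, 48, 6, 49] -> [-16, 32, 48, 6] -> [32, 48]
  [26, 27, 42, -14, 16, -32, -23] -> [-23, -32, 16, -14, 42, 27, 26] -> [23, 32, -16, 14, -42, -27, -26] -> [-26, -27, -42, 14, -16, 32, 23] -> [-26, -42, 14, -16, 32] -> [14, 32]
  [-34, 4, -29, 49, 38, 41, -44] -> [-44, 41, 38, 49, -29, 4, -34] -> [44, -41, -38, -49, 29, -4, 34] -> [34, -4, 29, -49, -38, -41, 44] -> [34, -4, -38, 44] -> [34, 44]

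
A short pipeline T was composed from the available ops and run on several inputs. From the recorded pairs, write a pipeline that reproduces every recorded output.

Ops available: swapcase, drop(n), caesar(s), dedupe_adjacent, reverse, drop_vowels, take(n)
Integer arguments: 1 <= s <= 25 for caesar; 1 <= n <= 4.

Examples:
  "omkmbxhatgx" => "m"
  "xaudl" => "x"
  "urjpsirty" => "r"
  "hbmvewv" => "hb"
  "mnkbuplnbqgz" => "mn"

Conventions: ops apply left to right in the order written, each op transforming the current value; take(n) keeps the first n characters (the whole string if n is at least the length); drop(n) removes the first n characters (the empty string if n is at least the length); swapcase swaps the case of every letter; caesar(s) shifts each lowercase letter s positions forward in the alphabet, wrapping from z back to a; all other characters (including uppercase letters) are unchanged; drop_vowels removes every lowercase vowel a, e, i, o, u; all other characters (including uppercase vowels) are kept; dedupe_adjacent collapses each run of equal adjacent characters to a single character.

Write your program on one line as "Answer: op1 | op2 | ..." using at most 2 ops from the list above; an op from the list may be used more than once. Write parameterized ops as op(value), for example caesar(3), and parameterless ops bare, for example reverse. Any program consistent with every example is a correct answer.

take(2) | drop_vowels

Check, running the answer program on each example:
  "omkmbxhatgx" -> "om" -> "m"
  "xaudl" -> "xa" -> "x"
  "urjpsirty" -> "ur" -> "r"
  "hbmvewv" -> "hb" -> "hb"
  "mnkbuplnbqgz" -> "mn" -> "mn"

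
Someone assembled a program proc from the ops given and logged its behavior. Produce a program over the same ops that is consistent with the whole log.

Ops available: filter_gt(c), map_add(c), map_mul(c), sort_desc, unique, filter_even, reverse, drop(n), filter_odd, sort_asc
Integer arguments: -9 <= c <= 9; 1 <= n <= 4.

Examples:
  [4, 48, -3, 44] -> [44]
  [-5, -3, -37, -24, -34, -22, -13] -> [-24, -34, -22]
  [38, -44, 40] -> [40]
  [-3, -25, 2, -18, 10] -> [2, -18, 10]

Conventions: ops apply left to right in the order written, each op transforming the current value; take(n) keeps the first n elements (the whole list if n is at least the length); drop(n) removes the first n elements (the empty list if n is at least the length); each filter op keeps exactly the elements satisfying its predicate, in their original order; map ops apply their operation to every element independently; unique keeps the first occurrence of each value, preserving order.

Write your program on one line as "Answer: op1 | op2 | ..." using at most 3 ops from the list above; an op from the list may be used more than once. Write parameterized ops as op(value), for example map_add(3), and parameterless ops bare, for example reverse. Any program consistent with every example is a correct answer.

drop(2) | filter_even

Check, running the answer program on each example:
  [4, 48, -3, 44] -> [-3, 44] -> [44]
  [-5, -3, -37, -24, -34, -22, -13] -> [-37, -24, -34, -22, -13] -> [-24, -34, -22]
  [38, -44, 40] -> [40] -> [40]
  [-3, -25, 2, -18, 10] -> [2, -18, 10] -> [2, -18, 10]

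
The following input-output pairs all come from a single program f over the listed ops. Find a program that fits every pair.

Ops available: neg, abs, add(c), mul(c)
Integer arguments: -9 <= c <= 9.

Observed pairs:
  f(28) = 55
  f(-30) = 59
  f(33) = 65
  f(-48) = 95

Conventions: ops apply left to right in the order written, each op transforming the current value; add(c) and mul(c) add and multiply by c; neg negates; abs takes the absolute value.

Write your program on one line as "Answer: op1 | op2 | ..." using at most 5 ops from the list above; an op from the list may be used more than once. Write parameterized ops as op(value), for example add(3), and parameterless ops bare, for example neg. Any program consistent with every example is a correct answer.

neg | mul(-2) | abs | add(-1)

Check, running the answer program on each example:
  28 -> -28 -> 56 -> 56 -> 55
  -30 -> 30 -> -60 -> 60 -> 59
  33 -> -33 -> 66 -> 66 -> 65
  -48 -> 48 -> -96 -> 96 -> 95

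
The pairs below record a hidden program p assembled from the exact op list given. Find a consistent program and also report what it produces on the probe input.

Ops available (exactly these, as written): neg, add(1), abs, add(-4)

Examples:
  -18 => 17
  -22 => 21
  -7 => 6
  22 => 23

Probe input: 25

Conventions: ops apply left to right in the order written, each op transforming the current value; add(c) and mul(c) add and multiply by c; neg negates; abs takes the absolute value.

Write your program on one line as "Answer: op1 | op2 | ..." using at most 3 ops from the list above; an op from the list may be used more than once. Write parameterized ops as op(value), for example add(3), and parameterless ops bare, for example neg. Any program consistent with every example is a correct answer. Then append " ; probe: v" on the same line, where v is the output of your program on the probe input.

add(1) | abs ; probe: 26

Check, running the answer program on each example:
  -18 -> -17 -> 17
  -22 -> -21 -> 21
  -7 -> -6 -> 6
  22 -> 23 -> 23
  probe: 25 -> 26 -> 26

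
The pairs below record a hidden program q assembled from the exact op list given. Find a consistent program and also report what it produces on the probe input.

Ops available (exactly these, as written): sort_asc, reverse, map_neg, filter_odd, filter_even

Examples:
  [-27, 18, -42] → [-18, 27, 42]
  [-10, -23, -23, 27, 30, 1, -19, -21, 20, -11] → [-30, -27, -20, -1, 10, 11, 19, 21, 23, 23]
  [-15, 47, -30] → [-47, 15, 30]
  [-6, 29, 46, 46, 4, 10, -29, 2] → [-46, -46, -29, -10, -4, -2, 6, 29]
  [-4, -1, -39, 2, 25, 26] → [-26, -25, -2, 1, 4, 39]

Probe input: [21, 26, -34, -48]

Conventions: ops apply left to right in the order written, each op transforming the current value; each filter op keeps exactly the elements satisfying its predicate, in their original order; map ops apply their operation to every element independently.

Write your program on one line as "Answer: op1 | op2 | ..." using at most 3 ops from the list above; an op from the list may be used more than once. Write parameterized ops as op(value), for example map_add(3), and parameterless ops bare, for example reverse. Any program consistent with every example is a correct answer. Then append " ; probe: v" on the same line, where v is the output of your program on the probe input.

reverse | map_neg | sort_asc ; probe: [-26, -21, 34, 48]

Check, running the answer program on each example:
  [-27, 18, -42] -> [-42, 18, -27] -> [42, -18, 27] -> [-18, 27, 42]
  [-10, -23, -23, 27, 30, 1, -19, -21, 20, -11] -> [-11, 20, -21, -19, 1, 30, 27, -23, -23, -10] -> [11, -20, 21, 19, -1, -30, -27, 23, 23, 10] -> [-30, -27, -20, -1, 10, 11, 19, 21, 23, 23]
  [-15, 47, -30] -> [-30, 47, -15] -> [30, -47, 15] -> [-47, 15, 30]
  [-6, 29, 46, 46, 4, 10, -29, 2] -> [2, -29, 10, 4, 46, 46, 29, -6] -> [-2, 29, -10, -4, -46, -46, -29, 6] -> [-46, -46, -29, -10, -4, -2, 6, 29]
  [-4, -1, -39, 2, 25, 26] -> [26, 25, 2, -39, -1, -4] -> [-26, -25, -2, 39, 1, 4] -> [-26, -25, -2, 1, 4, 39]
  probe: [21, 26, -34, -48] -> [-48, -34, 26, 21] -> [48, 34, -26, -21] -> [-26, -21, 34, 48]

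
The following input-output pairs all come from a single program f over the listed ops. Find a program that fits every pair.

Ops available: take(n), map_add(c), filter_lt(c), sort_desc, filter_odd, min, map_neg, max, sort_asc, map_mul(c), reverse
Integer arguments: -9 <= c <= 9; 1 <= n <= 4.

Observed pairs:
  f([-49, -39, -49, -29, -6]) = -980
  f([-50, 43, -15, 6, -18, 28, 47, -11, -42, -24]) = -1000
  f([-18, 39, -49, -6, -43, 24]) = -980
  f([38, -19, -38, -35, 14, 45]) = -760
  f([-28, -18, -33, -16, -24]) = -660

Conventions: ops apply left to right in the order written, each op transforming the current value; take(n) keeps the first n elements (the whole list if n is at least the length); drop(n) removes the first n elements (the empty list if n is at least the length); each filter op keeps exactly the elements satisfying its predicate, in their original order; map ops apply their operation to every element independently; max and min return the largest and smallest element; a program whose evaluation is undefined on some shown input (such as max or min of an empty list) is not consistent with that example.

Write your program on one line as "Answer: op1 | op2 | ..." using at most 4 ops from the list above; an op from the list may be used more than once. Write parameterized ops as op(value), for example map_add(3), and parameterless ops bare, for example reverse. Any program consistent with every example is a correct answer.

map_mul(5) | map_mul(4) | min

Check, running the answer program on each example:
  [-49, -39, -49, -29, -6] -> [-245, -195, -245, -145, -30] -> [-980, -780, -980, -580, -120] -> -980
  [-50, 43, -15, 6, -18, 28, 47, -11, -42, -24] -> [-250, 215, -75, 30, -90, 140, 235, -55, -210, -120] -> [-1000, 860, -300, 120, -360, 560, 940, -220, -840, -480] -> -1000
  [-18, 39, -49, -6, -43, 24] -> [-90, 195, -245, -30, -215, 120] -> [-360, 780, -980, -120, -860, 480] -> -980
  [38, -19, -38, -35, 14, 45] -> [190, -95, -190, -175, 70, 225] -> [760, -380, -760, -700, 280, 900] -> -760
  [-28, -18, -33, -16, -24] -> [-140, -90, -165, -80, -120] -> [-560, -360, -660, -320, -480] -> -660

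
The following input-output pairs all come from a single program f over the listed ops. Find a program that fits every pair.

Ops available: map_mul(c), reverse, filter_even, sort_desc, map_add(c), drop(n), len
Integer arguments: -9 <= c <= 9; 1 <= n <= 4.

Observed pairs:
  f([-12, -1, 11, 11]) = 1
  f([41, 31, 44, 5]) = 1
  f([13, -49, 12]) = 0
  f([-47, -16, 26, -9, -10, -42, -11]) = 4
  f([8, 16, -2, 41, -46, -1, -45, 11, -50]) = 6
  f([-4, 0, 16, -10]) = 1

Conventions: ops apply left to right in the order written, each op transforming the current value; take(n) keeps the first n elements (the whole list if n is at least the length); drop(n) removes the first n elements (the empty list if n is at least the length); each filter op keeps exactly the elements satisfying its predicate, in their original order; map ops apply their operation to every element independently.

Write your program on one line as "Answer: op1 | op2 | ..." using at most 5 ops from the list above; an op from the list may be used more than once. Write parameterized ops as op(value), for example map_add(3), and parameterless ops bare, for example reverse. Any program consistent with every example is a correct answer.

drop(3) | reverse | sort_desc | len

Check, running the answer program on each example:
  [-12, -1, 11, 11] -> [11] -> [11] -> [11] -> 1
  [41, 31, 44, 5] -> [5] -> [5] -> [5] -> 1
  [13, -49, 12] -> [] -> [] -> [] -> 0
  [-47, -16, 26, -9, -10, -42, -11] -> [-9, -10, -42, -11] -> [-11, -42, -10, -9] -> [-9, -10, -11, -42] -> 4
  [8, 16, -2, 41, -46, -1, -45, 11, -50] -> [41, -46, -1, -45, 11, -50] -> [-50, 11, -45, -1, -46, 41] -> [41, 11, -1, -45, -46, -50] -> 6
  [-4, 0, 16, -10] -> [-10] -> [-10] -> [-10] -> 1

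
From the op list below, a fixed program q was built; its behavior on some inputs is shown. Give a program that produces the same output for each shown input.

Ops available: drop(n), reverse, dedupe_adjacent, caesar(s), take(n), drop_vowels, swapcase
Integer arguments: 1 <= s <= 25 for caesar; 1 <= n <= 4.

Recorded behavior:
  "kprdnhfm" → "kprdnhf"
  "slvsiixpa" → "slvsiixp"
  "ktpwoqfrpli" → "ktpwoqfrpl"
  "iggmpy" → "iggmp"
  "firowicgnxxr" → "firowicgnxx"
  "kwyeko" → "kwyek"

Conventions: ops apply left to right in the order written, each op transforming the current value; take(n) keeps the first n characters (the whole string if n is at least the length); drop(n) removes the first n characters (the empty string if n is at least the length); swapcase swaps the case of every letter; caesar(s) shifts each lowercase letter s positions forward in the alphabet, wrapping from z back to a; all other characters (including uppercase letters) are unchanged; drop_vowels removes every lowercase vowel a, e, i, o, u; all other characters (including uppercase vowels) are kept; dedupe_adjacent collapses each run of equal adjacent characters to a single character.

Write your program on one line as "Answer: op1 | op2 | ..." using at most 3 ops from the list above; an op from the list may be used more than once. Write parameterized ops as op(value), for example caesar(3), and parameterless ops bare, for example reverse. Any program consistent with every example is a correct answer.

reverse | drop(1) | reverse

Check, running the answer program on each example:
  "kprdnhfm" -> "mfhndrpk" -> "fhndrpk" -> "kprdnhf"
  "slvsiixpa" -> "apxiisvls" -> "pxiisvls" -> "slvsiixp"
  "ktpwoqfrpli" -> "ilprfqowptk" -> "lprfqowptk" -> "ktpwoqfrpl"
  "iggmpy" -> "ypmggi" -> "pmggi" -> "iggmp"
  "firowicgnxxr" -> "rxxngciworif" -> "xxngciworif" -> "firowicgnxx"
  "kwyeko" -> "okeywk" -> "keywk" -> "kwyek"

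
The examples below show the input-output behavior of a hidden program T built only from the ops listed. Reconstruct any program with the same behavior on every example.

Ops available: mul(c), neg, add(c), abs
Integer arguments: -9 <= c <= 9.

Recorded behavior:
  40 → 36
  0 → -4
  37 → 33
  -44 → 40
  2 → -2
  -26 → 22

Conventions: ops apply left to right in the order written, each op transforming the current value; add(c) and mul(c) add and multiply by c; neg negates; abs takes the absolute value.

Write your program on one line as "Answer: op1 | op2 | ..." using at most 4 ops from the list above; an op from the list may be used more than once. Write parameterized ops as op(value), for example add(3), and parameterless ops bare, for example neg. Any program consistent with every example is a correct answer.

neg | abs | add(-4)

Check, running the answer program on each example:
  40 -> -40 -> 40 -> 36
  0 -> 0 -> 0 -> -4
  37 -> -37 -> 37 -> 33
  -44 -> 44 -> 44 -> 40
  2 -> -2 -> 2 -> -2
  -26 -> 26 -> 26 -> 22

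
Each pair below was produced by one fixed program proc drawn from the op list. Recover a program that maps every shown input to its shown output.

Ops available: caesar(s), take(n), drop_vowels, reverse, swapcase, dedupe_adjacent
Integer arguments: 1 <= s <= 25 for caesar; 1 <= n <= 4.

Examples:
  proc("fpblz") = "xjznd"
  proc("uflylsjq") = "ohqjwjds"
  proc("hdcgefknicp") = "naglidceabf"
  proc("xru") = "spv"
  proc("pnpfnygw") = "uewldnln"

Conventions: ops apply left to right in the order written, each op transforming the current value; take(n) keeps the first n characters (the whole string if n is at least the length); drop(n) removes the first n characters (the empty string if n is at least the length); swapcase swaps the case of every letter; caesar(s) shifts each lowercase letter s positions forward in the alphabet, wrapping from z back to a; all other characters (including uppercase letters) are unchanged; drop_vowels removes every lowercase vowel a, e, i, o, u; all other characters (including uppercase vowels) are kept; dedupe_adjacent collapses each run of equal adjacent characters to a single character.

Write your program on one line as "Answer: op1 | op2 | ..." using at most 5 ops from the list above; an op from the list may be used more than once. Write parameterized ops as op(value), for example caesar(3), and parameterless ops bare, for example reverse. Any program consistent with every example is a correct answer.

caesar(19) | caesar(22) | reverse | caesar(9)

Check, running the answer program on each example:
  "fpblz" -> "yiues" -> "ueqao" -> "oaqeu" -> "xjznd"
  "uflylsjq" -> "nyerelcj" -> "juanahyf" -> "fyhanauj" -> "ohqjwjds"
  "hdcgefknicp" -> "awvzxydgbvi" -> "wsrvtuzcxre" -> "erxczutvrsw" -> "naglidceabf"
  "xru" -> "qkn" -> "mgj" -> "jgm" -> "spv"
  "pnpfnygw" -> "igiygrzp" -> "eceucnvl" -> "lvncuece" -> "uewldnln"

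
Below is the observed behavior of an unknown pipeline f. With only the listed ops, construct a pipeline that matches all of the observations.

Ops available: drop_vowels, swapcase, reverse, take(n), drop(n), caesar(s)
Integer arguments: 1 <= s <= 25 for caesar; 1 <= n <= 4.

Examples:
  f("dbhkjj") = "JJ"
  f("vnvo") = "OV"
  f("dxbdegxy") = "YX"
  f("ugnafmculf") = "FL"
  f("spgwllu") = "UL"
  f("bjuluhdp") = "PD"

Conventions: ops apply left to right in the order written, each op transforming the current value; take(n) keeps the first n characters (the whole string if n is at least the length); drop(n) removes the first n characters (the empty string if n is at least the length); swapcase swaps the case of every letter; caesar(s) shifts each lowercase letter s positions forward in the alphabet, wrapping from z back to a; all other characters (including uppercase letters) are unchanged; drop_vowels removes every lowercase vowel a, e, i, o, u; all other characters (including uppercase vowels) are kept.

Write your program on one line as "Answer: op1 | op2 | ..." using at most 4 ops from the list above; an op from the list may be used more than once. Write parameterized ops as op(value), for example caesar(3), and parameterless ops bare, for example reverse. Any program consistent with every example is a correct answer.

reverse | take(4) | swapcase | take(2)

Check, running the answer program on each example:
  "dbhkjj" -> "jjkhbd" -> "jjkh" -> "JJKH" -> "JJ"
  "vnvo" -> "ovnv" -> "ovnv" -> "OVNV" -> "OV"
  "dxbdegxy" -> "yxgedbxd" -> "yxge" -> "YXGE" -> "YX"
  "ugnafmculf" -> "flucmfangu" -> "fluc" -> "FLUC" -> "FL"
  "spgwllu" -> "ullwgps" -> "ullw" -> "ULLW" -> "UL"
  "bjuluhdp" -> "pdhulujb" -> "pdhu" -> "PDHU" -> "PD"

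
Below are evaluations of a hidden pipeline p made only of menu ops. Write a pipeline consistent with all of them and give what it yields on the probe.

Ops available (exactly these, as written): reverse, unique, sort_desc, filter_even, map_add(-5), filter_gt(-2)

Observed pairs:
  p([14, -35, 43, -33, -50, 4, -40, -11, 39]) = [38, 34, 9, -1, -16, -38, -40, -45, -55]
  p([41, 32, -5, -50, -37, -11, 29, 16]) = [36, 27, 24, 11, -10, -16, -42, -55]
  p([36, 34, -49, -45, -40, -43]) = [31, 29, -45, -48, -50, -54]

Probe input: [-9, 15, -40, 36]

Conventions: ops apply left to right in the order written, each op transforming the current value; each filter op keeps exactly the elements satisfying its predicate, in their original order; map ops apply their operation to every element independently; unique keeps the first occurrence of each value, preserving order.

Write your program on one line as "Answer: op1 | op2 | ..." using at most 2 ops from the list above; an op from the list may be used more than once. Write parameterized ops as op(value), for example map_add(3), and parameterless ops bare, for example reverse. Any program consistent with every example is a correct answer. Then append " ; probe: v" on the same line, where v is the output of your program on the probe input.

map_add(-5) | sort_desc ; probe: [31, 10, -14, -45]

Check, running the answer program on each example:
  [14, -35, 43, -33, -50, 4, -40, -11, 39] -> [9, -40, 38, -38, -55, -1, -45, -16, 34] -> [38, 34, 9, -1, -16, -38, -40, -45, -55]
  [41, 32, -5, -50, -37, -11, 29, 16] -> [36, 27, -10, -55, -42, -16, 24, 11] -> [36, 27, 24, 11, -10, -16, -42, -55]
  [36, 34, -49, -45, -40, -43] -> [31, 29, -54, -50, -45, -48] -> [31, 29, -45, -48, -50, -54]
  probe: [-9, 15, -40, 36] -> [-14, 10, -45, 31] -> [31, 10, -14, -45]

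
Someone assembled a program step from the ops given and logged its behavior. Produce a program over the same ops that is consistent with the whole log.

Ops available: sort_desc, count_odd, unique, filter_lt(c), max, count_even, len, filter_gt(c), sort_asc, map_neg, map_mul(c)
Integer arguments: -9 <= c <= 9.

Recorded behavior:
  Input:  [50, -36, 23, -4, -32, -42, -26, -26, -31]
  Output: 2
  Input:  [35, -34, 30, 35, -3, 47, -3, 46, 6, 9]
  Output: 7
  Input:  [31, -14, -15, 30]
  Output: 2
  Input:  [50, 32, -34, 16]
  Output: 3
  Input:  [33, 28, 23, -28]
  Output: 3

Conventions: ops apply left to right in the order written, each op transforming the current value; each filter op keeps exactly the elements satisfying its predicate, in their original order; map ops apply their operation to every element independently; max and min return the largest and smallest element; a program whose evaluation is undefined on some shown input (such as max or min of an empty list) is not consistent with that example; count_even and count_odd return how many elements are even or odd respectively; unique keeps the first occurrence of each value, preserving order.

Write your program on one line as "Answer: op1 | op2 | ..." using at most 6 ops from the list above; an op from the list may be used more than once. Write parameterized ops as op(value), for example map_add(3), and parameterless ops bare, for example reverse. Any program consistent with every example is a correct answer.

map_neg | sort_desc | filter_lt(-4) | sort_asc | len

Check, running the answer program on each example:
  [50, -36, 23, -4, -32, -42, -26, -26, -31] -> [-50, 36, -23, 4, 32, 42, 26, 26, 31] -> [42, 36, 32, 31, 26, 26, 4, -23, -50] -> [-23, -50] -> [-50, -23] -> 2
  [35, -34, 30, 35, -3, 47, -3, 46, 6, 9] -> [-35, 34, -30, -35, 3, -47, 3, -46, -6, -9] -> [34, 3, 3, -6, -9, -30, -35, -35, -46, -47] -> [-6, -9, -30, -35, -35, -46, -47] -> [-47, -46, -35, -35, -30, -9, -6] -> 7
  [31, -14, -15, 30] -> [-31, 14, 15, -30] -> [15, 14, -30, -31] -> [-30, -31] -> [-31, -30] -> 2
  [50, 32, -34, 16] -> [-50, -32, 34, -16] -> [34, -16, -32, -50] -> [-16, -32, -50] -> [-50, -32, -16] -> 3
  [33, 28, 23, -28] -> [-33, -28, -23, 28] -> [28, -23, -28, -33] -> [-23, -28, -33] -> [-33, -28, -23] -> 3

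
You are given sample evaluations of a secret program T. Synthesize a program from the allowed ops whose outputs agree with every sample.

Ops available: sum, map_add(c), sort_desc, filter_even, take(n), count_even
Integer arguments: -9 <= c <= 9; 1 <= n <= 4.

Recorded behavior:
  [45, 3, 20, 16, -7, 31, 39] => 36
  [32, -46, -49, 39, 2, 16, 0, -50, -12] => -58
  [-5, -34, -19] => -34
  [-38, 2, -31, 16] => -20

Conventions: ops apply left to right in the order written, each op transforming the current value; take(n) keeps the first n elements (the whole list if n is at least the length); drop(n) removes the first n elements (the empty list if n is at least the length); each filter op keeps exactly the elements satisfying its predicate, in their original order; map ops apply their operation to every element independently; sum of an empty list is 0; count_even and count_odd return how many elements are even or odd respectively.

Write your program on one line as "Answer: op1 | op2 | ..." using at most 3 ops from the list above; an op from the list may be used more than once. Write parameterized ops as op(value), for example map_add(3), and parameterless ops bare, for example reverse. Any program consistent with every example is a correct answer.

sort_desc | filter_even | sum

Check, running the answer program on each example:
  [45, 3, 20, 16, -7, 31, 39] -> [45, 39, 31, 20, 16, 3, -7] -> [20, 16] -> 36
  [32, -46, -49, 39, 2, 16, 0, -50, -12] -> [39, 32, 16, 2, 0, -12, -46, -49, -50] -> [32, 16, 2, 0, -12, -46, -50] -> -58
  [-5, -34, -19] -> [-5, -19, -34] -> [-34] -> -34
  [-38, 2, -31, 16] -> [16, 2, -31, -38] -> [16, 2, -38] -> -20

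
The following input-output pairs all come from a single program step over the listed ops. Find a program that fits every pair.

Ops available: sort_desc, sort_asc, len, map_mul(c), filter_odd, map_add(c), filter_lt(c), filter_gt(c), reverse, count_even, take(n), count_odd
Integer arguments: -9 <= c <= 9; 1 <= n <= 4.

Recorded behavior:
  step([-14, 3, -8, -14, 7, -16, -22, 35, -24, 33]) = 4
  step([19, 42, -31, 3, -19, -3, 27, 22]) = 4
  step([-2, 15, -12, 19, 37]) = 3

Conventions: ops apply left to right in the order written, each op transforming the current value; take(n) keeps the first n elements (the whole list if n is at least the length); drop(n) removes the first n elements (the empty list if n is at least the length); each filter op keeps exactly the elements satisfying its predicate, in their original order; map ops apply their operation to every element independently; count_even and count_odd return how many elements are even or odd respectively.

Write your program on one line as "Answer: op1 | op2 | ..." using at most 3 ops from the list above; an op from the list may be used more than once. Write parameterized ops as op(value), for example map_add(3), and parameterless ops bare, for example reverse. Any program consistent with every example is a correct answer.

map_add(8) | filter_gt(3) | count_odd

Check, running the answer program on each example:
  [-14, 3, -8, -14, 7, -16, -22, 35, -24, 33] -> [-6, 11, 0, -6, 15, -8, -14, 43, -16, 41] -> [11, 15, 43, 41] -> 4
  [19, 42, -31, 3, -19, -3, 27, 22] -> [27, 50, -23, 11, -11, 5, 35, 30] -> [27, 50, 11, 5, 35, 30] -> 4
  [-2, 15, -12, 19, 37] -> [6, 23, -4, 27, 45] -> [6, 23, 27, 45] -> 3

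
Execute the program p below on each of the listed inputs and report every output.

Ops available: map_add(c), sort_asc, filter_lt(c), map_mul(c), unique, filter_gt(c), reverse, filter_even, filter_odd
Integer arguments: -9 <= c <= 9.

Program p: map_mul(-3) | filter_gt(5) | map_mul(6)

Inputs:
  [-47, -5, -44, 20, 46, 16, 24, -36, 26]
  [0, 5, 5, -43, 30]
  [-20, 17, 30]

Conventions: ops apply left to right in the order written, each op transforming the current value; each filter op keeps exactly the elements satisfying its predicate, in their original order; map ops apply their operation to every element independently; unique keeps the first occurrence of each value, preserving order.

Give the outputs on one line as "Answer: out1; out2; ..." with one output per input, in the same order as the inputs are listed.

Execution, op by op:
  [-47, -5, -44, 20, 46, 16, 24, -36, 26] -> [141, 15, 132, -60, -138, -48, -72, 108, -78] -> [141, 15, 132, 108] -> [846, 90, 792, 648]
  [0, 5, 5, -43, 30] -> [0, -15, -15, 129, -90] -> [129] -> [774]
  [-20, 17, 30] -> [60, -51, -90] -> [60] -> [360]

[846, 90, 792, 648]; [774]; [360]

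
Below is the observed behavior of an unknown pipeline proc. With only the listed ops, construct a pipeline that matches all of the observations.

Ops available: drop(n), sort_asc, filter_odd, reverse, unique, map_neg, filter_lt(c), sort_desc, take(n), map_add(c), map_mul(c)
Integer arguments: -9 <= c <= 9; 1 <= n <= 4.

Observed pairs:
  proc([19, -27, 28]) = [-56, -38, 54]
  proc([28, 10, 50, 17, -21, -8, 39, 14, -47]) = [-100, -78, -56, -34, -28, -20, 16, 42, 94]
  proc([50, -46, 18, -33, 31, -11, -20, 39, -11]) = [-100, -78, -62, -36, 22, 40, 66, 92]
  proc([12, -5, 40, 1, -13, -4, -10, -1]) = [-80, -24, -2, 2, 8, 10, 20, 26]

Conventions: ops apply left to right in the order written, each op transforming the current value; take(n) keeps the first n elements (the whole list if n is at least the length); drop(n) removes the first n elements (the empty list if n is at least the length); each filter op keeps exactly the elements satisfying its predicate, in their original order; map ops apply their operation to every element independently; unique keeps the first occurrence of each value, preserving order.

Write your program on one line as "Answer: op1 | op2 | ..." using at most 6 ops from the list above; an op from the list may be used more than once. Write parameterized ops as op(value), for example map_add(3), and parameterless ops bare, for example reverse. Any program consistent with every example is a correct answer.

map_neg | sort_desc | map_mul(2) | reverse | unique

Check, running the answer program on each example:
  [19, -27, 28] -> [-19, 27, -28] -> [27, -19, -28] -> [54, -38, -56] -> [-56, -38, 54] -> [-56, -38, 54]
  [28, 10, 50, 17, -21, -8, 39, 14, -47] -> [-28, -10, -50, -17, 21, 8, -39, -14, 47] -> [47, 21, 8, -10, -14, -17, -28, -39, -50] -> [94, 42, 16, -20, -28, -34, -56, -78, -100] -> [-100, -78, -56, -34, -28, -20, 16, 42, 94] -> [-100, -78, -56, -34, -28, -20, 16, 42, 94]
  [50, -46, 18, -33, 31, -11, -20, 39, -11] -> [-50, 46, -18, 33, -31, 11, 20, -39, 11] -> [46, 33, 20, 11, 11, -18, -31, -39, -50] -> [92, 66, 40, 22, 22, -36, -62, -78, -100] -> [-100, -78, -62, -36, 22, 22, 40, 66, 92] -> [-100, -78, -62, -36, 22, 40, 66, 92]
  [12, -5, 40, 1, -13, -4, -10, -1] -> [-12, 5, -40, -1, 13, 4, 10, 1] -> [13, 10, 5, 4, 1, -1, -12, -40] -> [26, 20, 10, 8, 2, -2, -24, -80] -> [-80, -24, -2, 2, 8, 10, 20, 26] -> [-80, -24, -2, 2, 8, 10, 20, 26]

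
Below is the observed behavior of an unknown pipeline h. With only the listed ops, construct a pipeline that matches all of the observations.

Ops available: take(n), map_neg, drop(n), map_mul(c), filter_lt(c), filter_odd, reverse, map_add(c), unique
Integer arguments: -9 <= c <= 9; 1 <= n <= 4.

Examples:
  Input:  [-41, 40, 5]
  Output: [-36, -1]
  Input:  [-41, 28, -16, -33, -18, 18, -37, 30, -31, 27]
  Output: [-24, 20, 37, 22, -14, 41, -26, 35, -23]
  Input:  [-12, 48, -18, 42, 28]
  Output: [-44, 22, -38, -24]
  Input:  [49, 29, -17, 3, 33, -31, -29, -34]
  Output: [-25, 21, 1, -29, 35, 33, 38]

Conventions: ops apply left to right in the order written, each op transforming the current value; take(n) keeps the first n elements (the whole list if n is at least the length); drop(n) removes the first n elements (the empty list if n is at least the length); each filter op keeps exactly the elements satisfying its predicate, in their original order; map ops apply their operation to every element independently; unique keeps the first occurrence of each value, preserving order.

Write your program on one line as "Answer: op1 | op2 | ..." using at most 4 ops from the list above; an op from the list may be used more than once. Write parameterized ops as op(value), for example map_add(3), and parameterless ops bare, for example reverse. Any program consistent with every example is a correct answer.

map_add(-4) | drop(1) | map_neg

Check, running the answer program on each example:
  [-41, 40, 5] -> [-45, 36, 1] -> [36, 1] -> [-36, -1]
  [-41, 28, -16, -33, -18, 18, -37, 30, -31, 27] -> [-45, 24, -20, -37, -22, 14, -41, 26, -35, 23] -> [24, -20, -37, -22, 14, -41, 26, -35, 23] -> [-24, 20, 37, 22, -14, 41, -26, 35, -23]
  [-12, 48, -18, 42, 28] -> [-16, 44, -22, 38, 24] -> [44, -22, 38, 24] -> [-44, 22, -38, -24]
  [49, 29, -17, 3, 33, -31, -29, -34] -> [45, 25, -21, -1, 29, -35, -33, -38] -> [25, -21, -1, 29, -35, -33, -38] -> [-25, 21, 1, -29, 35, 33, 38]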